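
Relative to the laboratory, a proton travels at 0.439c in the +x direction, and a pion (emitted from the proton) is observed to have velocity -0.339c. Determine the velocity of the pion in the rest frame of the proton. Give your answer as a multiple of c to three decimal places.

Invert the composition law: u' = (u − v)/(1 − uv/c²).
u' = (-0.339 − 0.439) / (1 − (-0.339)(0.439)) = -0.7780/1.1488 = -0.6772.

-0.677c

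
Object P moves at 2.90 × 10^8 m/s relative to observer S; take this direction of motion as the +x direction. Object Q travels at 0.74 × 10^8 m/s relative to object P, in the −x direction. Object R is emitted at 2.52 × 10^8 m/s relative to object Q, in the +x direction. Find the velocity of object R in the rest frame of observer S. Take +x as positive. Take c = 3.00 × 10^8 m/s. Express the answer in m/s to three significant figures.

Apply u = (u' + v)/(1 + u'v/c²) successively, working outward toward observer S.
(Dividing each given speed by c = 3.00 × 10^8 m/s to work in units of c.)
Start: velocity of object P relative to observer S = 0.9667c.
Compose with object Q (u' = -0.247 in object P frame): u_1 = (-0.247 + 0.967) / (1 + (-0.247)·0.967) = 0.7200/0.7616 = 0.9454.
Compose with object R (u' = 0.840 in object Q frame): u_2 = (0.840 + 0.945) / (1 + 0.840·0.945) = 1.7854/1.7942 = 0.9951.
So u = 0.9951 × 3.00 × 10^8 m/s.

+2.99 × 10^8 m/s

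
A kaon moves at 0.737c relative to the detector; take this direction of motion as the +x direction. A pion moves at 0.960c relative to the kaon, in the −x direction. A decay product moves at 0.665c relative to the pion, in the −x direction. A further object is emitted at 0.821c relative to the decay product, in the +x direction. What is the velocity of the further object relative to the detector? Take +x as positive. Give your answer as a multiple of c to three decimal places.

Apply u = (u' + v)/(1 + u'v/c²) successively, working outward toward the detector.
Start: velocity of the kaon relative to the detector = 0.7370c.
Compose with the pion (u' = -0.960 in the kaon frame): u_1 = (-0.960 + 0.737) / (1 + (-0.960)·0.737) = -0.2230/0.2925 = -0.7624.
Compose with the decay product (u' = -0.665 in the pion frame): u_2 = (-0.665 + (-0.762)) / (1 + (-0.665)·(-0.762)) = -1.4274/1.5070 = -0.9472.
Compose with the further object (u' = 0.821 in the decay product frame): u_3 = (0.821 + (-0.947)) / (1 + 0.821·(-0.947)) = -0.1262/0.2224 = -0.5675.

-0.568c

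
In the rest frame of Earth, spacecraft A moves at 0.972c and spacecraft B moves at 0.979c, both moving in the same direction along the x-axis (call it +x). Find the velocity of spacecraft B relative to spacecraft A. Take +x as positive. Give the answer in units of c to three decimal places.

+0.145c

β_A = 0.972, β_B = 0.979.
Transform to A's frame with the inverse velocity-addition law: u' = (u − v)/(1 − uv/c²), taking u = β_B and v = β_A.
u' = (0.979 − 0.972) / (1 − (0.972)(0.979)) = 0.0070/0.0484 = 0.1446.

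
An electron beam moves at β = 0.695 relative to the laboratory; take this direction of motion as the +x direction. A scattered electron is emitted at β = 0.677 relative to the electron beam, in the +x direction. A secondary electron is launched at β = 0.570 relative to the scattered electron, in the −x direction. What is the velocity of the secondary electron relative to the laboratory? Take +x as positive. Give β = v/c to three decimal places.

Apply u = (u' + v)/(1 + u'v/c²) successively, working outward toward the laboratory.
Start: velocity of the electron beam relative to the laboratory = 0.6950c.
Compose with the scattered electron (u' = 0.677 in the electron beam frame): u_1 = (0.677 + 0.695) / (1 + 0.677·0.695) = 1.3720/1.4705 = 0.9330.
Compose with the secondary electron (u' = -0.570 in the scattered electron frame): u_2 = (-0.570 + 0.933) / (1 + (-0.570)·0.933) = 0.3630/0.4682 = 0.7753.

β = +0.775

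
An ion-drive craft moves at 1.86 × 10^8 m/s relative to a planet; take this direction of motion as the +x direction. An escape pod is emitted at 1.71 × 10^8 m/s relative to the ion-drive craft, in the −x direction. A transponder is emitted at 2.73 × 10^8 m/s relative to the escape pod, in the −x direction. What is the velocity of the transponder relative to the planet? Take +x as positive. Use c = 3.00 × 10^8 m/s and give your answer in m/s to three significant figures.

-2.69 × 10^8 m/s

Apply u = (u' + v)/(1 + u'v/c²) successively, working outward toward the planet.
(Dividing each given speed by c = 3.00 × 10^8 m/s to work in units of c.)
Start: velocity of the ion-drive craft relative to the planet = 0.6200c.
Compose with the escape pod (u' = -0.570 in the ion-drive craft frame): u_1 = (-0.570 + 0.620) / (1 + (-0.570)·0.620) = 0.0500/0.6466 = 0.0773.
Compose with the transponder (u' = -0.910 in the escape pod frame): u_2 = (-0.910 + 0.077) / (1 + (-0.910)·0.077) = -0.8327/0.9296 = -0.8957.
So u = -0.8957 × 3.00 × 10^8 m/s.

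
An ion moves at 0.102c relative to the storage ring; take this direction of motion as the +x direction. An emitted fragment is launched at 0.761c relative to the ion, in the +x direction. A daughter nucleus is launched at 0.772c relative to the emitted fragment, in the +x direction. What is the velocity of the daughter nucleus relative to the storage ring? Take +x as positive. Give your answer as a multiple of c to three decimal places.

0.972c

Apply u = (u' + v)/(1 + u'v/c²) successively, working outward toward the storage ring.
Start: velocity of the ion relative to the storage ring = 0.1020c.
Compose with the emitted fragment (u' = 0.761 in the ion frame): u_1 = (0.761 + 0.102) / (1 + 0.761·0.102) = 0.8630/1.0776 = 0.8008.
Compose with the daughter nucleus (u' = 0.772 in the emitted fragment frame): u_2 = (0.772 + 0.801) / (1 + 0.772·0.801) = 1.5728/1.6182 = 0.9719.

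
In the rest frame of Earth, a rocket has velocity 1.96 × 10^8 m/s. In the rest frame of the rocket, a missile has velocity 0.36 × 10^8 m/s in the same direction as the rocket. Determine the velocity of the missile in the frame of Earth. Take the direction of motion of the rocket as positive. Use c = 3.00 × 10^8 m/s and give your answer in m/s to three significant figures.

2.15 × 10^8 m/s

In units of c (dividing by 3.00 × 10^8 m/s): v = 0.653, u' = 0.120.
u = (u' + v)/(1 + u'v/c²):
u = (0.120 + 0.653) / (1 + 0.120·0.653) = 0.7733/1.0784 = 0.7171
(Galilean addition would give +0.773c.)
Converting back: u = 0.7171 × 3.00 × 10^8 m/s.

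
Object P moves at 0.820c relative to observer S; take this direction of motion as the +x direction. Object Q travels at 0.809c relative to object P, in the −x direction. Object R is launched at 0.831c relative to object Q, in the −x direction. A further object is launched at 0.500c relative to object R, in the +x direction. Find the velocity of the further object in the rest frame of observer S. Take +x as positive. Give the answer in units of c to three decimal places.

Apply u = (u' + v)/(1 + u'v/c²) successively, working outward toward observer S.
Start: velocity of object P relative to observer S = 0.8200c.
Compose with object Q (u' = -0.809 in object P frame): u_1 = (-0.809 + 0.820) / (1 + (-0.809)·0.820) = 0.0110/0.3366 = 0.0327.
Compose with object R (u' = -0.831 in object Q frame): u_2 = (-0.831 + 0.033) / (1 + (-0.831)·0.033) = -0.7983/0.9728 = -0.8206.
Compose with the further object (u' = 0.500 in object R frame): u_3 = (0.500 + (-0.821)) / (1 + 0.500·(-0.821)) = -0.3206/0.5897 = -0.5437.

-0.544c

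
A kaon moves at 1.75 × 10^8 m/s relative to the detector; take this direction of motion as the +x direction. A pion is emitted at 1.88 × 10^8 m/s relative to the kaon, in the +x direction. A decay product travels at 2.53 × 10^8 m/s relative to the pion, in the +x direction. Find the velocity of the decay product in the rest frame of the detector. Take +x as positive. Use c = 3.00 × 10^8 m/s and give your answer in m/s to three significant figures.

2.97 × 10^8 m/s

Apply u = (u' + v)/(1 + u'v/c²) successively, working outward toward the detector.
(Dividing each given speed by c = 3.00 × 10^8 m/s to work in units of c.)
Start: velocity of the kaon relative to the detector = 0.5833c.
Compose with the pion (u' = 0.627 in the kaon frame): u_1 = (0.627 + 0.583) / (1 + 0.627·0.583) = 1.2100/1.3656 = 0.8861.
Compose with the decay product (u' = 0.843 in the pion frame): u_2 = (0.843 + 0.886) / (1 + 0.843·0.886) = 1.7294/1.7473 = 0.9898.
So u = 0.9898 × 3.00 × 10^8 m/s.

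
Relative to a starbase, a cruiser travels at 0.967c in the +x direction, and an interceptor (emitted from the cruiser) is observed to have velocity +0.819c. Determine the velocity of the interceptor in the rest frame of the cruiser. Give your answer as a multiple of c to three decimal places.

-0.711c

Invert the composition law: u' = (u − v)/(1 − uv/c²).
u' = (0.819 − 0.967) / (1 − (0.819)(0.967)) = -0.1480/0.2080 = -0.7114.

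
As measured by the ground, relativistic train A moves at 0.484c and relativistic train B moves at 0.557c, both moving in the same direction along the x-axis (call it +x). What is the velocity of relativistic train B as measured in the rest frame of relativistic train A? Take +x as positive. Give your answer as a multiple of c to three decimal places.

+0.100c

β_A = 0.484, β_B = 0.557.
Transform to A's frame with the inverse velocity-addition law: u' = (u − v)/(1 − uv/c²), taking u = β_B and v = β_A.
u' = (0.557 − 0.484) / (1 − (0.484)(0.557)) = 0.0730/0.7304 = 0.0999.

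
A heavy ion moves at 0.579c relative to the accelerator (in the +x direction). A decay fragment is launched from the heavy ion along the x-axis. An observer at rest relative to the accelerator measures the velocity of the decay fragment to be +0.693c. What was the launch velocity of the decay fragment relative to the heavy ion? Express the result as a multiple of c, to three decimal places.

Invert the composition law: u' = (u − v)/(1 − uv/c²).
u' = (0.693 − 0.579) / (1 − (0.693)(0.579)) = 0.1140/0.5988 = 0.1904.

+0.190c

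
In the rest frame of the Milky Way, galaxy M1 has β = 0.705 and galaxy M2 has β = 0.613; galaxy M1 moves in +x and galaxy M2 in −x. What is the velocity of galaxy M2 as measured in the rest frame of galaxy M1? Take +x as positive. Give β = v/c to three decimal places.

β_A = 0.705, β_B = -0.613.
Transform to A's frame with the inverse velocity-addition law: u' = (u − v)/(1 − uv/c²), taking u = β_B and v = β_A.
u' = (-0.613 − 0.705) / (1 − (0.705)(-0.613)) = -1.3180/1.4322 = -0.9203.

β = -0.920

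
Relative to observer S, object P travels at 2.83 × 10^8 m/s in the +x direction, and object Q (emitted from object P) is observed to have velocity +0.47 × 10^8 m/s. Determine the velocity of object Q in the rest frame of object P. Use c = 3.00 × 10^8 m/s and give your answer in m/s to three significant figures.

v = 0.943c, u = 0.157c.
Invert the composition law: u' = (u − v)/(1 − uv/c²).
u' = (0.157 − 0.943) / (1 − (0.157)(0.943)) = -0.7867/0.8522 = -0.9231.
u' = -0.9231 × 3.00 × 10^8 m/s.

-2.77 × 10^8 m/s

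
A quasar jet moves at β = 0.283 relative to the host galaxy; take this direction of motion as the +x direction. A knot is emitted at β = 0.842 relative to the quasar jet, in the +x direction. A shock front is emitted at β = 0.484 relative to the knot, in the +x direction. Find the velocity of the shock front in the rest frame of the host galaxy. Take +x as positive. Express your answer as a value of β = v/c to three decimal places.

Apply u = (u' + v)/(1 + u'v/c²) successively, working outward toward the host galaxy.
Start: velocity of the quasar jet relative to the host galaxy = 0.2830c.
Compose with the knot (u' = 0.842 in the quasar jet frame): u_1 = (0.842 + 0.283) / (1 + 0.842·0.283) = 1.1250/1.2383 = 0.9085.
Compose with the shock front (u' = 0.484 in the knot frame): u_2 = (0.484 + 0.909) / (1 + 0.484·0.909) = 1.3925/1.4397 = 0.9672.

β = 0.967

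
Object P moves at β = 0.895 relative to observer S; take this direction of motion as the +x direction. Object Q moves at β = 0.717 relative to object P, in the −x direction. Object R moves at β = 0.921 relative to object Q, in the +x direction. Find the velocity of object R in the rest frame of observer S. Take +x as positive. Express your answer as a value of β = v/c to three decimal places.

Apply u = (u' + v)/(1 + u'v/c²) successively, working outward toward observer S.
Start: velocity of object P relative to observer S = 0.8950c.
Compose with object Q (u' = -0.717 in object P frame): u_1 = (-0.717 + 0.895) / (1 + (-0.717)·0.895) = 0.1780/0.3583 = 0.4968.
Compose with object R (u' = 0.921 in object Q frame): u_2 = (0.921 + 0.497) / (1 + 0.921·0.497) = 1.4178/1.4576 = 0.9727.

β = +0.973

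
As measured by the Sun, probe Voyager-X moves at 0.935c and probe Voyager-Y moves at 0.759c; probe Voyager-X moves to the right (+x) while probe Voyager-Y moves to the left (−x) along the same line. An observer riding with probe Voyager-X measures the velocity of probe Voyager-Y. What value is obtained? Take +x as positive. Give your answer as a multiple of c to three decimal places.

-0.991c

β_A = 0.935, β_B = -0.759.
Transform to A's frame with the inverse velocity-addition law: u' = (u − v)/(1 − uv/c²), taking u = β_B and v = β_A.
u' = (-0.759 − 0.935) / (1 − (0.935)(-0.759)) = -1.6940/1.7097 = -0.9908.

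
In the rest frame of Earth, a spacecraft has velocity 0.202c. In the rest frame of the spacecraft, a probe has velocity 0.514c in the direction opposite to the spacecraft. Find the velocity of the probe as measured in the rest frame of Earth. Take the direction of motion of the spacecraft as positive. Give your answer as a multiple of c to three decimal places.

-0.348c

With v = 0.202 and u' = -0.514 (in units of c),
u = (u' + v)/(1 + u'v/c²):
u = (-0.514 + 0.202) / (1 + (-0.514)·0.202) = -0.3120/0.8962 = -0.3481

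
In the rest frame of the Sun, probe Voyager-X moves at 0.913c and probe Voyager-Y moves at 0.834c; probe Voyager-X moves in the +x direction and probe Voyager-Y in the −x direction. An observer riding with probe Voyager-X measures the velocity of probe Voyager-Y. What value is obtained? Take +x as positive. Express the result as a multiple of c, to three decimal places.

β_A = 0.913, β_B = -0.834.
Transform to A's frame with the inverse velocity-addition law: u' = (u − v)/(1 − uv/c²), taking u = β_B and v = β_A.
u' = (-0.834 − 0.913) / (1 − (0.913)(-0.834)) = -1.7470/1.7614 = -0.9918.

-0.992c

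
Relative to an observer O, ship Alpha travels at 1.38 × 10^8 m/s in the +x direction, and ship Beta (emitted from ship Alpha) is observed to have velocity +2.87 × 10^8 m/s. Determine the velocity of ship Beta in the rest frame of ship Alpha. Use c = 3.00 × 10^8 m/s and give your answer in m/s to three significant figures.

+2.66 × 10^8 m/s

v = 0.460c, u = 0.957c.
Invert the composition law: u' = (u − v)/(1 − uv/c²).
u' = (0.957 − 0.460) / (1 − (0.957)(0.460)) = 0.4967/0.5599 = 0.8870.
u' = 0.8870 × 3.00 × 10^8 m/s.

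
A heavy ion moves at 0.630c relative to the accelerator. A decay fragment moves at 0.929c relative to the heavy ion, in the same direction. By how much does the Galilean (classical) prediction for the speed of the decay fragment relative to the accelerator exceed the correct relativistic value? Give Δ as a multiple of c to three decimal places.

Galilean: u_cl = 0.929 + 0.630 = 1.5590.
Relativistic: u_rel = (0.929 + 0.630) / (1 + 0.929·0.630) = 1.5590/1.5853 = 0.9834.
Δ = 1.5590 − 0.9834 = 0.5756.
(The classical prediction exceeds c; the relativistic result does not.)

Δ = 0.576c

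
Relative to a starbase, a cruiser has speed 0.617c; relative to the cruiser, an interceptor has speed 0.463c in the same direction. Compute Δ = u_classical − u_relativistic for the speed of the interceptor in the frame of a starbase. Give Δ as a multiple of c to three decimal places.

Galilean: u_cl = 0.463 + 0.617 = 1.0800.
Relativistic: u_rel = (0.463 + 0.617) / (1 + 0.463·0.617) = 1.0800/1.2857 = 0.8400.
Δ = 1.0800 − 0.8400 = 0.2400.
(The classical prediction exceeds c; the relativistic result does not.)

Δ = 0.240c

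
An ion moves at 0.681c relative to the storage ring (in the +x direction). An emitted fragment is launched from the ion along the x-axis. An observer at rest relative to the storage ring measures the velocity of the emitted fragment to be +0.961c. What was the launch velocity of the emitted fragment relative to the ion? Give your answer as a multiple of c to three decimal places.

Invert the composition law: u' = (u − v)/(1 − uv/c²).
u' = (0.961 − 0.681) / (1 − (0.961)(0.681)) = 0.2800/0.3456 = 0.8103.

+0.810c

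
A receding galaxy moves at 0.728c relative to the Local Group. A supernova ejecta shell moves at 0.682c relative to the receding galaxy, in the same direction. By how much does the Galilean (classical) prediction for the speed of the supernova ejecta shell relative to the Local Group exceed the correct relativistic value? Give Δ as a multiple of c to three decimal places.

Δ = 0.468c

Galilean: u_cl = 0.682 + 0.728 = 1.4100.
Relativistic: u_rel = (0.682 + 0.728) / (1 + 0.682·0.728) = 1.4100/1.4965 = 0.9422.
Δ = 1.4100 − 0.9422 = 0.4678.
(The classical prediction exceeds c; the relativistic result does not.)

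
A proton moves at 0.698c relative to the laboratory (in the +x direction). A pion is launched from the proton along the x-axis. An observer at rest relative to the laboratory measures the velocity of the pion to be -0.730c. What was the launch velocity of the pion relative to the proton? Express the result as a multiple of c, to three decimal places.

-0.946c

Invert the composition law: u' = (u − v)/(1 − uv/c²).
u' = (-0.730 − 0.698) / (1 − (-0.730)(0.698)) = -1.4280/1.5095 = -0.9460.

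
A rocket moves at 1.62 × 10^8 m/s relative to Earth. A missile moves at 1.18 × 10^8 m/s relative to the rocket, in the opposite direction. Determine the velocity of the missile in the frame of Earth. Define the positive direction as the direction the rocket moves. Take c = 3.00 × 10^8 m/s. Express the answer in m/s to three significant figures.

+5.59 × 10^7 m/s

In units of c (dividing by 3.00 × 10^8 m/s): v = 0.540, u' = -0.393.
u = (u' + v)/(1 + u'v/c²):
u = (-0.393 + 0.540) / (1 + (-0.393)·0.540) = 0.1467/0.7876 = 0.1862
Converting back: u = 0.1862 × 3.00 × 10^8 m/s.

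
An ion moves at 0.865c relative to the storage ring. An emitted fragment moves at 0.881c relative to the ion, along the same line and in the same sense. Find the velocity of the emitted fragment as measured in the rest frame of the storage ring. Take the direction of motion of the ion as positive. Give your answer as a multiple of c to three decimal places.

0.991c

With v = 0.865 and u' = 0.881 (in units of c),
u = (u' + v)/(1 + u'v/c²):
u = (0.881 + 0.865) / (1 + 0.881·0.865) = 1.7460/1.7621 = 0.9909
(Galilean addition would give +1.746c, exceeding c.)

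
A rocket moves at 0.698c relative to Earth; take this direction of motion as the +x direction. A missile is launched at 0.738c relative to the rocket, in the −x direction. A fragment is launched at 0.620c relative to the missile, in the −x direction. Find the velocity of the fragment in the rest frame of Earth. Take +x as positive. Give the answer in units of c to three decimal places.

Apply u = (u' + v)/(1 + u'v/c²) successively, working outward toward Earth.
Start: velocity of the rocket relative to Earth = 0.6980c.
Compose with the missile (u' = -0.738 in the rocket frame): u_1 = (-0.738 + 0.698) / (1 + (-0.738)·0.698) = -0.0400/0.4849 = -0.0825.
Compose with the fragment (u' = -0.620 in the missile frame): u_2 = (-0.620 + (-0.082)) / (1 + (-0.620)·(-0.082)) = -0.7025/1.0511 = -0.6683.

-0.668c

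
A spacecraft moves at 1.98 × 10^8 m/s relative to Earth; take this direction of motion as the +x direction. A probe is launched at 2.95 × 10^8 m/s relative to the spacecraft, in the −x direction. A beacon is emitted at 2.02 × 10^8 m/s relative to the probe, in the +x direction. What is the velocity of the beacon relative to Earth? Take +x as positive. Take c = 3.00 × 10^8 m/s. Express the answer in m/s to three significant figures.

Apply u = (u' + v)/(1 + u'v/c²) successively, working outward toward Earth.
(Dividing each given speed by c = 3.00 × 10^8 m/s to work in units of c.)
Start: velocity of the spacecraft relative to Earth = 0.6600c.
Compose with the probe (u' = -0.983 in the spacecraft frame): u_1 = (-0.983 + 0.660) / (1 + (-0.983)·0.660) = -0.3233/0.3510 = -0.9212.
Compose with the beacon (u' = 0.673 in the probe frame): u_2 = (0.673 + (-0.921)) / (1 + 0.673·(-0.921)) = -0.2478/0.3797 = -0.6527.
So u = -0.6527 × 3.00 × 10^8 m/s.

-1.96 × 10^8 m/s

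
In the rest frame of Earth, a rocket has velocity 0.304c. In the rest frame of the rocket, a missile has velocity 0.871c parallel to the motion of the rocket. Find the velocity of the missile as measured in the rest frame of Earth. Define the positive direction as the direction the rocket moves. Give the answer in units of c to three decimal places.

0.929c

With v = 0.304 and u' = 0.871 (in units of c),
u = (u' + v)/(1 + u'v/c²):
u = (0.871 + 0.304) / (1 + 0.871·0.304) = 1.1750/1.2648 = 0.9290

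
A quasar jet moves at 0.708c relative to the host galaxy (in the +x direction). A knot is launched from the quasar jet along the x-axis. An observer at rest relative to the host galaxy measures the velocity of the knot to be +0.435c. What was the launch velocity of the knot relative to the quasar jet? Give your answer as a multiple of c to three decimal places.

-0.394c

Invert the composition law: u' = (u − v)/(1 − uv/c²).
u' = (0.435 − 0.708) / (1 − (0.435)(0.708)) = -0.2730/0.6920 = -0.3945.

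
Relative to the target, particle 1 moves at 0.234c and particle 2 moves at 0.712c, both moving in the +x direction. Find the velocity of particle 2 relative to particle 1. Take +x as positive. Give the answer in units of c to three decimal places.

β_A = 0.234, β_B = 0.712.
Transform to A's frame with the inverse velocity-addition law: u' = (u − v)/(1 − uv/c²), taking u = β_B and v = β_A.
u' = (0.712 − 0.234) / (1 − (0.234)(0.712)) = 0.4780/0.8334 = 0.5736.

+0.574c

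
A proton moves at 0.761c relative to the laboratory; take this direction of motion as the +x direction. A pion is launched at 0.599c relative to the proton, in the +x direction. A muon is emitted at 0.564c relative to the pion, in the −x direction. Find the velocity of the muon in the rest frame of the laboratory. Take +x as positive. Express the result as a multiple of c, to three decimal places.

+0.782c

Apply u = (u' + v)/(1 + u'v/c²) successively, working outward toward the laboratory.
Start: velocity of the proton relative to the laboratory = 0.7610c.
Compose with the pion (u' = 0.599 in the proton frame): u_1 = (0.599 + 0.761) / (1 + 0.599·0.761) = 1.3600/1.4558 = 0.9342.
Compose with the muon (u' = -0.564 in the pion frame): u_2 = (-0.564 + 0.934) / (1 + (-0.564)·0.934) = 0.3702/0.4731 = 0.7824.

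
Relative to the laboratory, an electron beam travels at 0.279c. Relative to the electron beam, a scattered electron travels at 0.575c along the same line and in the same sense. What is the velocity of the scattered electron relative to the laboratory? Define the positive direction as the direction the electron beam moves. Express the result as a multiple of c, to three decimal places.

With v = 0.279 and u' = 0.575 (in units of c),
u = (u' + v)/(1 + u'v/c²):
u = (0.575 + 0.279) / (1 + 0.575·0.279) = 0.8540/1.1604 = 0.7359

0.736c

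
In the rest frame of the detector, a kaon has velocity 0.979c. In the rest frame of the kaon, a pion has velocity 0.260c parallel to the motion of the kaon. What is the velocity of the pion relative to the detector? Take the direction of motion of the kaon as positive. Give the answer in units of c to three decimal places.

0.988c

With v = 0.979 and u' = 0.260 (in units of c),
u = (u' + v)/(1 + u'v/c²):
u = (0.260 + 0.979) / (1 + 0.260·0.979) = 1.2390/1.2545 = 0.9876
(Galilean addition would give +1.239c, exceeding c.)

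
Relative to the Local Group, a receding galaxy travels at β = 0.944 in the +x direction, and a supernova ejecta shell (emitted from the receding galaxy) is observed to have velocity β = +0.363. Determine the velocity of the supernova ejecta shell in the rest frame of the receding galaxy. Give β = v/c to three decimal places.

β = -0.884

Invert the composition law: u' = (u − v)/(1 − uv/c²).
u' = (0.363 − 0.944) / (1 − (0.363)(0.944)) = -0.5810/0.6573 = -0.8839.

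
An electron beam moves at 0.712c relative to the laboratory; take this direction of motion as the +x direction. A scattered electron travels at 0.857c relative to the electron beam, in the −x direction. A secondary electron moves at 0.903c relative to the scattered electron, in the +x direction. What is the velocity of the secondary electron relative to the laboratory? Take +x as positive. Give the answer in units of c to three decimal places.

+0.800c

Apply u = (u' + v)/(1 + u'v/c²) successively, working outward toward the laboratory.
Start: velocity of the electron beam relative to the laboratory = 0.7120c.
Compose with the scattered electron (u' = -0.857 in the electron beam frame): u_1 = (-0.857 + 0.712) / (1 + (-0.857)·0.712) = -0.1450/0.3898 = -0.3720.
Compose with the secondary electron (u' = 0.903 in the scattered electron frame): u_2 = (0.903 + (-0.372)) / (1 + 0.903·(-0.372)) = 0.5310/0.6641 = 0.7996.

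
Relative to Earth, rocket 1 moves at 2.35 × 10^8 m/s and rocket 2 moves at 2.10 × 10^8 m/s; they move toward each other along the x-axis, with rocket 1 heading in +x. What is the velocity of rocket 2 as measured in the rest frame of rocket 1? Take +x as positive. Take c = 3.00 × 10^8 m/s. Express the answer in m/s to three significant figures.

-2.87 × 10^8 m/s

β_A = 0.783, β_B = -0.700 (dividing each by c = 3.00 × 10^8 m/s).
Transform to A's frame with the inverse velocity-addition law: u' = (u − v)/(1 − uv/c²), taking u = β_B and v = β_A.
u' = (-0.700 − 0.783) / (1 − (0.783)(-0.700)) = -1.4833/1.5483 = -0.9580.
u' = -0.9580 × 3.00 × 10^8 m/s.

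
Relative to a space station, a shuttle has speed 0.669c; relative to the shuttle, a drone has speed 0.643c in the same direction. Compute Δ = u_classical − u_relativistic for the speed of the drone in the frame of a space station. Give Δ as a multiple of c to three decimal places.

Galilean: u_cl = 0.643 + 0.669 = 1.3120.
Relativistic: u_rel = (0.643 + 0.669) / (1 + 0.643·0.669) = 1.3120/1.4302 = 0.9174.
Δ = 1.3120 − 0.9174 = 0.3946.
(The classical prediction exceeds c; the relativistic result does not.)

Δ = 0.395c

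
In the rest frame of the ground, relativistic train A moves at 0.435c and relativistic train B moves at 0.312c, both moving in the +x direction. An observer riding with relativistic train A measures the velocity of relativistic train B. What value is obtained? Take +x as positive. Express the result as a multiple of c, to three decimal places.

β_A = 0.435, β_B = 0.312.
Transform to A's frame with the inverse velocity-addition law: u' = (u − v)/(1 − uv/c²), taking u = β_B and v = β_A.
u' = (0.312 − 0.435) / (1 − (0.435)(0.312)) = -0.1230/0.8643 = -0.1423.

-0.142c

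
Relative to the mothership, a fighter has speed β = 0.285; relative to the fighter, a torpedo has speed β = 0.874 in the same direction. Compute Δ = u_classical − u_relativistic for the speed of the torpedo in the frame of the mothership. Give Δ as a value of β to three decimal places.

Δ = 0.231

Galilean: u_cl = 0.874 + 0.285 = 1.1590.
Relativistic: u_rel = (0.874 + 0.285) / (1 + 0.874·0.285) = 1.1590/1.2491 = 0.9279.
Δ = 1.1590 − 0.9279 = 0.2311.
(The classical prediction exceeds c; the relativistic result does not.)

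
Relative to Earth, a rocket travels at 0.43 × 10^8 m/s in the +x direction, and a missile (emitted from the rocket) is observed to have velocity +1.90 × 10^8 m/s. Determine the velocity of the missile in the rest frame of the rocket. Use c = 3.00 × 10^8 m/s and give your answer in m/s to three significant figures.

+1.62 × 10^8 m/s

v = 0.143c, u = 0.633c.
Invert the composition law: u' = (u − v)/(1 − uv/c²).
u' = (0.633 − 0.143) / (1 − (0.633)(0.143)) = 0.4900/0.9092 = 0.5389.
u' = 0.5389 × 3.00 × 10^8 m/s.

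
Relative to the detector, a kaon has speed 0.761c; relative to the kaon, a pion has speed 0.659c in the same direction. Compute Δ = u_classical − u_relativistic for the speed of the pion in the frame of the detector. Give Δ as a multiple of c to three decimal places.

Galilean: u_cl = 0.659 + 0.761 = 1.4200.
Relativistic: u_rel = (0.659 + 0.761) / (1 + 0.659·0.761) = 1.4200/1.5015 = 0.9457.
Δ = 1.4200 − 0.9457 = 0.4743.
(The classical prediction exceeds c; the relativistic result does not.)

Δ = 0.474c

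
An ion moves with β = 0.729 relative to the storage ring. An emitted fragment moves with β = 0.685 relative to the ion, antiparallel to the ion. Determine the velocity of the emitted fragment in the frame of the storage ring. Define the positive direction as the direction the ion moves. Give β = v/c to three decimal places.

β = +0.088

With v = 0.729 and u' = -0.685 (in units of c),
u = (u' + v)/(1 + u'v/c²):
u = (-0.685 + 0.729) / (1 + (-0.685)·0.729) = 0.0440/0.5006 = 0.0879
(Galilean addition would give +0.044c.)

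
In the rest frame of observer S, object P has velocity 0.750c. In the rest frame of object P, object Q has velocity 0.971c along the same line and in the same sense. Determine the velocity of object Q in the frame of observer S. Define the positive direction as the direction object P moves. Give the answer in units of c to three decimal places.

0.996c

With v = 0.750 and u' = 0.971 (in units of c),
u = (u' + v)/(1 + u'v/c²):
u = (0.971 + 0.750) / (1 + 0.971·0.750) = 1.7210/1.7283 = 0.9958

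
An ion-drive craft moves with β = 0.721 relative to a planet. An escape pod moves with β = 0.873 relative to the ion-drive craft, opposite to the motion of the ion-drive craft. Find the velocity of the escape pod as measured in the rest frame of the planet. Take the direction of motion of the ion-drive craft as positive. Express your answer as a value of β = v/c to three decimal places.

β = -0.410

With v = 0.721 and u' = -0.873 (in units of c),
u = (u' + v)/(1 + u'v/c²):
u = (-0.873 + 0.721) / (1 + (-0.873)·0.721) = -0.1520/0.3706 = -0.4102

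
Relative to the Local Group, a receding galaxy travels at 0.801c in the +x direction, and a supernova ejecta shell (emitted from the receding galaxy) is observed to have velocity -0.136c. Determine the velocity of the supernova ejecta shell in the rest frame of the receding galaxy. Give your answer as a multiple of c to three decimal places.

Invert the composition law: u' = (u − v)/(1 − uv/c²).
u' = (-0.136 − 0.801) / (1 − (-0.136)(0.801)) = -0.9370/1.1089 = -0.8450.

-0.845c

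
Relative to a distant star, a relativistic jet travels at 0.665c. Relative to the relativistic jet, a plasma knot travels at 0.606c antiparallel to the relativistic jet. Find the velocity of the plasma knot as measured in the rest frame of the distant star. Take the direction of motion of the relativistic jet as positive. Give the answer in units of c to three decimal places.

With v = 0.665 and u' = -0.606 (in units of c),
u = (u' + v)/(1 + u'v/c²):
u = (-0.606 + 0.665) / (1 + (-0.606)·0.665) = 0.0590/0.5970 = 0.0988

+0.099c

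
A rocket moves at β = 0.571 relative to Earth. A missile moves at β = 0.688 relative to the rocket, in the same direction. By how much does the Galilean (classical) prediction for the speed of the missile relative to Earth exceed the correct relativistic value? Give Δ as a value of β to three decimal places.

Δ = 0.355

Galilean: u_cl = 0.688 + 0.571 = 1.2590.
Relativistic: u_rel = (0.688 + 0.571) / (1 + 0.688·0.571) = 1.2590/1.3928 = 0.9039.
Δ = 1.2590 − 0.9039 = 0.3551.
(The classical prediction exceeds c; the relativistic result does not.)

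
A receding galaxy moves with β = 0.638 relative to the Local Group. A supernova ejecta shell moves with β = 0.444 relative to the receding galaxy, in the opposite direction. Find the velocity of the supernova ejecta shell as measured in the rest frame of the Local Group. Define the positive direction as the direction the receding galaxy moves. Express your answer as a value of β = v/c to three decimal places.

With v = 0.638 and u' = -0.444 (in units of c),
u = (u' + v)/(1 + u'v/c²):
u = (-0.444 + 0.638) / (1 + (-0.444)·0.638) = 0.1940/0.7167 = 0.2707

β = +0.271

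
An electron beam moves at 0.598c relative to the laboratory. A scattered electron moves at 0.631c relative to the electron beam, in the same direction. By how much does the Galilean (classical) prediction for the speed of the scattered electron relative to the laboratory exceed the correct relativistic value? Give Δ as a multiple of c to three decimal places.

Galilean: u_cl = 0.631 + 0.598 = 1.2290.
Relativistic: u_rel = (0.631 + 0.598) / (1 + 0.631·0.598) = 1.2290/1.3773 = 0.8923.
Δ = 1.2290 − 0.8923 = 0.3367.
(The classical prediction exceeds c; the relativistic result does not.)

Δ = 0.337c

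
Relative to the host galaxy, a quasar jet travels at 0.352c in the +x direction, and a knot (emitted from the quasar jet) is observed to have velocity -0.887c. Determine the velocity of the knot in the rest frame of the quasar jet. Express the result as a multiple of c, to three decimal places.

Invert the composition law: u' = (u − v)/(1 − uv/c²).
u' = (-0.887 − 0.352) / (1 − (-0.887)(0.352)) = -1.2390/1.3122 = -0.9442.

-0.944c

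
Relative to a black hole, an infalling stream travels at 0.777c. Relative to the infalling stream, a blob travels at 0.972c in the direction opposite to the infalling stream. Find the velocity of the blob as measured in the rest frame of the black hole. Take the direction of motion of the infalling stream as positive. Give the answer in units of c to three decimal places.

-0.797c

With v = 0.777 and u' = -0.972 (in units of c),
u = (u' + v)/(1 + u'v/c²):
u = (-0.972 + 0.777) / (1 + (-0.972)·0.777) = -0.1950/0.2448 = -0.7967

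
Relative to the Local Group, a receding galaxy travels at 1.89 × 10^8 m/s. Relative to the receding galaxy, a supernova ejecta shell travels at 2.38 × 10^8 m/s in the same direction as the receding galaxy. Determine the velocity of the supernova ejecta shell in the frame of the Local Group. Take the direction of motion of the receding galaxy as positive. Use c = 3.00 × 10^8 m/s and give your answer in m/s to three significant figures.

In units of c (dividing by 3.00 × 10^8 m/s): v = 0.630, u' = 0.793.
u = (u' + v)/(1 + u'v/c²):
u = (0.793 + 0.630) / (1 + 0.793·0.630) = 1.4233/1.4998 = 0.9490
Converting back: u = 0.9490 × 3.00 × 10^8 m/s.

2.85 × 10^8 m/s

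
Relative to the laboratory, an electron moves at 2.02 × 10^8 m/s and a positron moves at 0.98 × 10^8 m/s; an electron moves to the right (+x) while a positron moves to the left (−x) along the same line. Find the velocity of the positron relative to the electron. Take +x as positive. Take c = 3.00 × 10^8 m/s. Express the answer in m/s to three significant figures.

-2.46 × 10^8 m/s

β_A = 0.673, β_B = -0.327 (dividing each by c = 3.00 × 10^8 m/s).
Transform to A's frame with the inverse velocity-addition law: u' = (u − v)/(1 − uv/c²), taking u = β_B and v = β_A.
u' = (-0.327 − 0.673) / (1 − (0.673)(-0.327)) = -1.0000/1.2200 = -0.8197.
u' = -0.8197 × 3.00 × 10^8 m/s.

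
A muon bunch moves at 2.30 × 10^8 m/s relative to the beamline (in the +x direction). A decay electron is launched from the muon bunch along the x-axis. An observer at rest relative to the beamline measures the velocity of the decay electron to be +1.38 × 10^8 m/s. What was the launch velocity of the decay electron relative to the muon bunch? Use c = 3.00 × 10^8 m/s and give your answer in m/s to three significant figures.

-1.42 × 10^8 m/s

v = 0.767c, u = 0.460c.
Invert the composition law: u' = (u − v)/(1 − uv/c²).
u' = (0.460 − 0.767) / (1 − (0.460)(0.767)) = -0.3067/0.6473 = -0.4737.
u' = -0.4737 × 3.00 × 10^8 m/s.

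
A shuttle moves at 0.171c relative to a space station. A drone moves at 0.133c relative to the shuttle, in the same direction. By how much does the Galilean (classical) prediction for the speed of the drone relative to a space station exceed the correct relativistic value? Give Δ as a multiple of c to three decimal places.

Galilean: u_cl = 0.133 + 0.171 = 0.3040.
Relativistic: u_rel = (0.133 + 0.171) / (1 + 0.133·0.171) = 0.3040/1.0227 = 0.2972.
Δ = 0.3040 − 0.2972 = 0.0068.

Δ = 0.007c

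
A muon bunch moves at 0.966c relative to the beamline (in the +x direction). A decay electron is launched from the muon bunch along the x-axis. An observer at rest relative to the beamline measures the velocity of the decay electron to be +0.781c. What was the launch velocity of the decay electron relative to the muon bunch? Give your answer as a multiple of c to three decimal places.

Invert the composition law: u' = (u − v)/(1 − uv/c²).
u' = (0.781 − 0.966) / (1 − (0.781)(0.966)) = -0.1850/0.2456 = -0.7534.

-0.753c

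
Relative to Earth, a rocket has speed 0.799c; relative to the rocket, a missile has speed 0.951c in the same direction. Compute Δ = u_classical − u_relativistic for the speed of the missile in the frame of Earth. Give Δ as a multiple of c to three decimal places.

Galilean: u_cl = 0.951 + 0.799 = 1.7500.
Relativistic: u_rel = (0.951 + 0.799) / (1 + 0.951·0.799) = 1.7500/1.7598 = 0.9944.
Δ = 1.7500 − 0.9944 = 0.7556.
(The classical prediction exceeds c; the relativistic result does not.)

Δ = 0.756c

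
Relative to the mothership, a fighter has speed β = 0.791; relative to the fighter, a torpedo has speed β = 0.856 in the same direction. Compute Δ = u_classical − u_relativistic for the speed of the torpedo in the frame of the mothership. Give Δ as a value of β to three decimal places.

Galilean: u_cl = 0.856 + 0.791 = 1.6470.
Relativistic: u_rel = (0.856 + 0.791) / (1 + 0.856·0.791) = 1.6470/1.6771 = 0.9821.
Δ = 1.6470 − 0.9821 = 0.6649.
(The classical prediction exceeds c; the relativistic result does not.)

Δ = 0.665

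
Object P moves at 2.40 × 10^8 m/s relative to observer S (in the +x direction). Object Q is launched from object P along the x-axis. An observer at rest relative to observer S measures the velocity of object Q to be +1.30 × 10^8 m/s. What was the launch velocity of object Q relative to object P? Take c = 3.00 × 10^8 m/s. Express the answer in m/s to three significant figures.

v = 0.800c, u = 0.433c.
Invert the composition law: u' = (u − v)/(1 − uv/c²).
u' = (0.433 − 0.800) / (1 − (0.433)(0.800)) = -0.3667/0.6533 = -0.5612.
u' = -0.5612 × 3.00 × 10^8 m/s.

-1.68 × 10^8 m/s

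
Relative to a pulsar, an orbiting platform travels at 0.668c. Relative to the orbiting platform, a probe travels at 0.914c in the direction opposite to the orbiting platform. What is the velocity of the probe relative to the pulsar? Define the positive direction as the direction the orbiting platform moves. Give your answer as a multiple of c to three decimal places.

With v = 0.668 and u' = -0.914 (in units of c),
u = (u' + v)/(1 + u'v/c²):
u = (-0.914 + 0.668) / (1 + (-0.914)·0.668) = -0.2460/0.3894 = -0.6317
(Galilean addition would give -0.246c.)

-0.632c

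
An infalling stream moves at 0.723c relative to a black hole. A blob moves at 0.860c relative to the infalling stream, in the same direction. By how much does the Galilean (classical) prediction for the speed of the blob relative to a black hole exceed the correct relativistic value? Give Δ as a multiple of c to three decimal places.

Galilean: u_cl = 0.860 + 0.723 = 1.5830.
Relativistic: u_rel = (0.860 + 0.723) / (1 + 0.860·0.723) = 1.5830/1.6218 = 0.9761.
Δ = 1.5830 − 0.9761 = 0.6069.
(The classical prediction exceeds c; the relativistic result does not.)

Δ = 0.607c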